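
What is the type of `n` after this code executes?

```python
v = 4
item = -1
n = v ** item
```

int ** negative int returns float

float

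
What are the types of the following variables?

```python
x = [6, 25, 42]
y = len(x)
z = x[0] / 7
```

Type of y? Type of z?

len() returns int; int / int returns float

int, float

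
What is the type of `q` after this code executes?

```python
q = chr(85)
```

chr() returns str (single character)

str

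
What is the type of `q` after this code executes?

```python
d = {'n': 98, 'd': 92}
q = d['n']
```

Accessing dict[str, int] with key 'n' returns int value 98

int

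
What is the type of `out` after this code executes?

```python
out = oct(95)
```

oct() returns str representation

str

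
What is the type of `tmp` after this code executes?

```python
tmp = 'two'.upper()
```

str.upper() returns str

str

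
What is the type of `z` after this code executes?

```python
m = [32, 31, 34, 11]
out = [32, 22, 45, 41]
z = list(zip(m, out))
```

list(zip(...)) returns a list of tuples

list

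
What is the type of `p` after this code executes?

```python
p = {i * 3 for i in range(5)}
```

A set comprehension {expr for x in iterable} produces a set

set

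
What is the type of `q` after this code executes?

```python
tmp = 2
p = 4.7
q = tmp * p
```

int * float returns float (2 * 4.7 = 9.4)

float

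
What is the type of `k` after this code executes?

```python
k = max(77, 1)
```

max() of ints returns int

int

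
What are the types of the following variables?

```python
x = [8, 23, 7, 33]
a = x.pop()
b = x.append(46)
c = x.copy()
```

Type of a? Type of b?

list.pop() returns the element (int); list.append() returns None

int, NoneType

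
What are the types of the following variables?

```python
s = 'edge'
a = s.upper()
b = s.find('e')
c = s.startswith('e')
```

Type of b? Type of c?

str.find() returns int; str.startswith() returns bool

int, bool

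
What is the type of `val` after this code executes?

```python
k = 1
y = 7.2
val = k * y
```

int * float returns float (1 * 7.2 = 7.2)

float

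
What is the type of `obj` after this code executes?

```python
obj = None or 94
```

'or' with None returns the other value (94, int)

int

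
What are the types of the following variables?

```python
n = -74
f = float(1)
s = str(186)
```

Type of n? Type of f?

n is int; f is float

int, float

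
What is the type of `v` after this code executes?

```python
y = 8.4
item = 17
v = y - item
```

float - int returns float (8.4 - 17 = -8.6)

float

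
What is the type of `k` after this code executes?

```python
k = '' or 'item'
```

'or' returns first truthy value ('item', which is str)

str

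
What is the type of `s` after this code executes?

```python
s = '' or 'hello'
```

'or' returns first truthy value ('hello', which is str)

str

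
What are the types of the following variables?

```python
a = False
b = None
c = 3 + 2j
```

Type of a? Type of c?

a is bool; c is complex

bool, complex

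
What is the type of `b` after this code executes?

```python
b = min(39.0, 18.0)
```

min() of floats returns float

float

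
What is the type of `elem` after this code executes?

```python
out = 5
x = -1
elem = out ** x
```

int ** negative int returns float

float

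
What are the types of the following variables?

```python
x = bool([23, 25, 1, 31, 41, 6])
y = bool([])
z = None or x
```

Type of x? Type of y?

bool() returns bool; bool() returns bool

bool, bool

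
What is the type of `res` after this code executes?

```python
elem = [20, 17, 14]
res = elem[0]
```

Indexing a list of ints returns int (elem[0] = 20)

int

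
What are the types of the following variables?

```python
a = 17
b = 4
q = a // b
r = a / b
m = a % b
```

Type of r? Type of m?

int / int returns float; int % int returns int

float, int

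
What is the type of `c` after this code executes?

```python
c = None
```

None has type NoneType

NoneType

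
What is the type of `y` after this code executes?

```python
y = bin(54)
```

bin() returns str representation

str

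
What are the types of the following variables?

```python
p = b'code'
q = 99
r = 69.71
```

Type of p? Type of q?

p is bytes; q is int

bytes, int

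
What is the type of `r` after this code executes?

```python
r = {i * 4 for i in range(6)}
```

A set comprehension {expr for x in iterable} produces a set

set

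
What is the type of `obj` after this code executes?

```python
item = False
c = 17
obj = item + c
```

bool + int returns int (False is 0, so 0 + 17 = 17)

int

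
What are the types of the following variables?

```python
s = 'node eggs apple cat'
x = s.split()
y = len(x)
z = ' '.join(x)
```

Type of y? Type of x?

len() returns int; str.split() returns list

int, list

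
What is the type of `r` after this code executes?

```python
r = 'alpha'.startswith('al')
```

str.startswith() returns bool

bool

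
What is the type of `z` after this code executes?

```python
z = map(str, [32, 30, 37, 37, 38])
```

map() returns a map iterator object

map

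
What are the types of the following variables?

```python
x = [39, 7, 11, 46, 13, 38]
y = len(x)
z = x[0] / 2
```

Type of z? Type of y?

int / int returns float; len() returns int

float, int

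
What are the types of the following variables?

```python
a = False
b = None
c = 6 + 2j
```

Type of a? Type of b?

a is bool; b is NoneType

bool, NoneType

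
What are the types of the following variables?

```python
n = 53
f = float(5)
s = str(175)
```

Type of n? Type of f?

n is int; f is float

int, float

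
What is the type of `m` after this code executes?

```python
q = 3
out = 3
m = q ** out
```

int ** positive int returns int (3 ** 3 = 27)

int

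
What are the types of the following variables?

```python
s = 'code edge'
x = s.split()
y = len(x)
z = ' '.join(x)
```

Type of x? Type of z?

str.split() returns list; str.join() returns str

list, str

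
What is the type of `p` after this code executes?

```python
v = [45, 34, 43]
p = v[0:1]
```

Slicing a list always returns a list

list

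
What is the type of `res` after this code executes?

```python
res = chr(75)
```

chr() returns str (single character)

str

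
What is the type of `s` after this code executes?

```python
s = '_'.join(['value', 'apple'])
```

str.join() returns str

str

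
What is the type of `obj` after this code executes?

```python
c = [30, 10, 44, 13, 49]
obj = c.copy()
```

list.copy() returns list

list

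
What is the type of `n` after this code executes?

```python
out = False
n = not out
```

'not' always returns bool

bool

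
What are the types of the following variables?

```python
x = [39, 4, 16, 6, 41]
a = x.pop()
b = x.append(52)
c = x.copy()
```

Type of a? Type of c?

list.pop() returns the element (int); list.copy() returns list

int, list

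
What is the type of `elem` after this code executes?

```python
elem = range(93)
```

range() returns a range object

range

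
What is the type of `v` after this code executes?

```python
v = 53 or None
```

'or' returns first truthy value (53, int)

int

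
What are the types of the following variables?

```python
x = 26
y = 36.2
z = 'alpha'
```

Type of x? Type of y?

x is int; y is float

int, float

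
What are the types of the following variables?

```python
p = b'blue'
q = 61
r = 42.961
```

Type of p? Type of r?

p is bytes; r is float

bytes, float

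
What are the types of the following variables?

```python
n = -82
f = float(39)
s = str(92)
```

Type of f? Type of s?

f is float; s is str

float, str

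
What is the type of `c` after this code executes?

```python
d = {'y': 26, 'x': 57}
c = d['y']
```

Accessing dict[str, int] with key 'y' returns int value 26

int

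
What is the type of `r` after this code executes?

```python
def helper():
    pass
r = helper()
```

A function with no return statement returns None

NoneType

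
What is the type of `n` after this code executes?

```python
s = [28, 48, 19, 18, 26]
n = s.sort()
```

list.sort() returns None (sorts in place)

NoneType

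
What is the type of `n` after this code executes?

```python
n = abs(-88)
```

abs() of int returns int

int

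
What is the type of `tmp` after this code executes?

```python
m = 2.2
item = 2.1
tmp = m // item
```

float // float returns float (floor division preserves float type)

float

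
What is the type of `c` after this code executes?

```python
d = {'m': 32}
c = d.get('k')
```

dict.get() returns None when key 'k' is not found and no default given

NoneType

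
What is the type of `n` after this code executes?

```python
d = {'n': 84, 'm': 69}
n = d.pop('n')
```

dict.pop() returns the value (int)

int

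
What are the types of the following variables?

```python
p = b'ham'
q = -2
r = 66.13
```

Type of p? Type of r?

p is bytes; r is float

bytes, float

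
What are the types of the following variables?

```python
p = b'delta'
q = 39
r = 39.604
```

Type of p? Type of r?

p is bytes; r is float

bytes, float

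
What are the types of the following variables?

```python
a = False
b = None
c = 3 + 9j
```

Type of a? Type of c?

a is bool; c is complex

bool, complex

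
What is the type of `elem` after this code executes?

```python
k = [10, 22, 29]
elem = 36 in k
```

'in' operator returns bool

bool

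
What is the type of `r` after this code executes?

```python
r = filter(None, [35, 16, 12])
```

filter() returns a filter iterator object

filter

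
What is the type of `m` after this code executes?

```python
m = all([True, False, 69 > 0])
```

all() returns bool

bool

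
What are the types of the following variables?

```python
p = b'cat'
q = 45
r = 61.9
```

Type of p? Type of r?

p is bytes; r is float

bytes, float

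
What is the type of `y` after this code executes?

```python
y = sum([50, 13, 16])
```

sum() of ints returns int

int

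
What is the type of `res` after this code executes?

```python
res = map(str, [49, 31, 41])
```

map() returns a map iterator object

map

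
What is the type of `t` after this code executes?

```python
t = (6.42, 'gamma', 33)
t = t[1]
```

Index 1 of tuple is 'gamma' which is str

str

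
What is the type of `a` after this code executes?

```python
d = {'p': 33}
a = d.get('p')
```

dict.get() returns the value (int) when key is found

int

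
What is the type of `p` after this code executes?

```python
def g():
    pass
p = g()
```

A function with no return statement returns None

NoneType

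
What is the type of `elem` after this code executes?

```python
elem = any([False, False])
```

any() returns bool

bool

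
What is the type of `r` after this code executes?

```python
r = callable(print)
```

callable() returns bool

bool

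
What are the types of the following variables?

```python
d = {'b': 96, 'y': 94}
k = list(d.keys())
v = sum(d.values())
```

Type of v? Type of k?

sum of int values returns int; list(...) returns list

int, list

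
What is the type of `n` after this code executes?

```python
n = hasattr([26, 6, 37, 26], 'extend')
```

hasattr() returns bool

bool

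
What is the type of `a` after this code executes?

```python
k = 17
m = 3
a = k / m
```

int / int always returns float in Python 3 (17 / 3 = 5.66667)

float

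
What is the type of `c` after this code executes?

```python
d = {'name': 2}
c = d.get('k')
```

dict.get() returns None when key 'k' is not found and no default given

NoneType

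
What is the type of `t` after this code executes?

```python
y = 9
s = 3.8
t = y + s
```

int + float returns float (9 + 3.8 = 12.8)

float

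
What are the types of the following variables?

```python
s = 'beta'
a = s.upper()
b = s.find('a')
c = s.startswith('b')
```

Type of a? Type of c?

str.upper() returns str; str.startswith() returns bool

str, bool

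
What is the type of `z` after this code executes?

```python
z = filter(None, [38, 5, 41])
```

filter() returns a filter iterator object

filter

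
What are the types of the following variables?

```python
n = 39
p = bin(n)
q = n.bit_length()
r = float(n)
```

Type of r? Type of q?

float() returns float; int.bit_length() returns int

float, int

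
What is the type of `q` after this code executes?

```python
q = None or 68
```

'or' with None returns the other value (68, int)

int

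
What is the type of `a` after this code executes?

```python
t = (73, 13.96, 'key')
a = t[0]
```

Index 0 of tuple is 73 which is int

int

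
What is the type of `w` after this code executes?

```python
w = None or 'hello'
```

'or' with None returns the other value ('hello', str)

str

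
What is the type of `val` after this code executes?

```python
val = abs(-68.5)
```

abs() of float returns float

float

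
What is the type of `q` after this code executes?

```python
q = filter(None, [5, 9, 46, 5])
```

filter() returns a filter iterator object

filter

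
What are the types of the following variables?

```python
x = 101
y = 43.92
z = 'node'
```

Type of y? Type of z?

y is float; z is str

float, str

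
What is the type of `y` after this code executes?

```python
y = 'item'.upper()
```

str.upper() returns str

str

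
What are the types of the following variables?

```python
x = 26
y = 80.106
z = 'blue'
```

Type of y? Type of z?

y is float; z is str

float, str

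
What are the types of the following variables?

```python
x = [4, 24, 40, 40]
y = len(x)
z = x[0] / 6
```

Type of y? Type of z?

len() returns int; int / int returns float

int, float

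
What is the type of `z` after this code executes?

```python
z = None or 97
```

'or' with None returns the other value (97, int)

int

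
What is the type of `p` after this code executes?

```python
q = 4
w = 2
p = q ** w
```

int ** positive int returns int (4 ** 2 = 16)

int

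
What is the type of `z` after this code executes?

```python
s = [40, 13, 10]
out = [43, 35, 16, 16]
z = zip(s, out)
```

zip() returns a zip iterator object

zip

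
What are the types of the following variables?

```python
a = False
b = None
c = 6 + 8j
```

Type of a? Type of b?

a is bool; b is NoneType

bool, NoneType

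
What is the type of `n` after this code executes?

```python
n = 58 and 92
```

'and' returns the last value when all truthy (92, which is int)

int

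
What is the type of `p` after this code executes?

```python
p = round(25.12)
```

round() with no ndigits arg returns int

int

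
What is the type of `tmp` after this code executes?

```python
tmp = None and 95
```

'and' returns first falsy value (None)

NoneType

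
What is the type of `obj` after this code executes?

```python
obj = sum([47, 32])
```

sum() of ints returns int

int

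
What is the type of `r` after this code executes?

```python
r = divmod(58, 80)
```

divmod() returns a tuple (quotient, remainder)

tuple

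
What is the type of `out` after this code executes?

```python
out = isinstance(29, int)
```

isinstance() returns bool

bool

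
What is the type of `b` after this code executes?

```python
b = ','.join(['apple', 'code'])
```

str.join() returns str

str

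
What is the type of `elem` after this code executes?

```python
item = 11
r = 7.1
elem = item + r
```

int + float returns float (11 + 7.1 = 18.1)

float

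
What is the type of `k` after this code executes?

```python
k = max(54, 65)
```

max() of ints returns int

int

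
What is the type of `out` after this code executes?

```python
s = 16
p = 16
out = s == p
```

Equality comparison returns bool

bool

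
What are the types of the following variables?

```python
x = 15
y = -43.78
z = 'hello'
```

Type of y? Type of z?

y is float; z is str

float, str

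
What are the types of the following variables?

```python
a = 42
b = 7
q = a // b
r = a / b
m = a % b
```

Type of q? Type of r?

int // int returns int; int / int returns float

int, float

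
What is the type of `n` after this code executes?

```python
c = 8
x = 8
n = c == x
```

Equality comparison returns bool

bool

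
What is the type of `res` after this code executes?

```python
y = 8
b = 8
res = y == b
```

Equality comparison returns bool

bool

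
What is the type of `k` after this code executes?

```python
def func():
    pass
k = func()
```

A function with no return statement returns None

NoneType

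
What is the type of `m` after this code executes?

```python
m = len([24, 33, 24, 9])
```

len() always returns int

int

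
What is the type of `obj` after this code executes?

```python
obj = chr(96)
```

chr() returns str (single character)

str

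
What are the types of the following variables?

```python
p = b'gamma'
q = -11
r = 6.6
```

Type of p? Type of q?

p is bytes; q is int

bytes, int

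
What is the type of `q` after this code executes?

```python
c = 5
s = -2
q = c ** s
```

int ** negative int returns float

float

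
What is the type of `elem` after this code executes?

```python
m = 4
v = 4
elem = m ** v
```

int ** positive int returns int (4 ** 4 = 256)

int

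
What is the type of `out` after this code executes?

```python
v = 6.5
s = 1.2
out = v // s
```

float // float returns float (floor division preserves float type)

float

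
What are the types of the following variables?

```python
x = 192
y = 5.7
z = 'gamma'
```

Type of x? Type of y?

x is int; y is float

int, float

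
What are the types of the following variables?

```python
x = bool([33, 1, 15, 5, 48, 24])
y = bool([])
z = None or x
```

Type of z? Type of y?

None or <bool> returns the bool; bool() returns bool

bool, bool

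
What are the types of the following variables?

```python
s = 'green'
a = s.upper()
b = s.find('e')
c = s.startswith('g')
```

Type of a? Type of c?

str.upper() returns str; str.startswith() returns bool

str, bool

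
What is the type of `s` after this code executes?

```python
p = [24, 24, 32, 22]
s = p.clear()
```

list.clear() returns None

NoneType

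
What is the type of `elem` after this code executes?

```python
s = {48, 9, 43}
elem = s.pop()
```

Popping from a set of ints returns int

int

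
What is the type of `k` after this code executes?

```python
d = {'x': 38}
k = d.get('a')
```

dict.get() returns None when key 'a' is not found and no default given

NoneType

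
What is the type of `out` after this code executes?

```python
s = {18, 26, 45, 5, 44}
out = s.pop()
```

Popping from a set of ints returns int

int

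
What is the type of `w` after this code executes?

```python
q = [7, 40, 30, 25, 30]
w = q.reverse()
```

list.reverse() returns None

NoneType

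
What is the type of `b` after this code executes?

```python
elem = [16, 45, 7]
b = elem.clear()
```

list.clear() returns None

NoneType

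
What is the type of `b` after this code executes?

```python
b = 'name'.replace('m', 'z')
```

str.replace() returns str

str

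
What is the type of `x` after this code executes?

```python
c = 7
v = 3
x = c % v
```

int % int returns int (7 % 3 = 1)

int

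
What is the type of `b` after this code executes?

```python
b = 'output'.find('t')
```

str.find() returns int (index, or -1)

int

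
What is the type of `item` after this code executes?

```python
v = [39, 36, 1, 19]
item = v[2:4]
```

Slicing a list always returns a list

list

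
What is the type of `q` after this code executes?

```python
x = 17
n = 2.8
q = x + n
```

int + float returns float (17 + 2.8 = 19.8)

float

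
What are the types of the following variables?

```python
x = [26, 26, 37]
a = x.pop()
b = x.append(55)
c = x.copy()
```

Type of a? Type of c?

list.pop() returns the element (int); list.copy() returns list

int, list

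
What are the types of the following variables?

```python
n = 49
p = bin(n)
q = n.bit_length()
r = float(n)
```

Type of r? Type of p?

float() returns float; bin() returns str

float, str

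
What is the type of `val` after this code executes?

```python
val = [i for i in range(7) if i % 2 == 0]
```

A list comprehension [...] produces a list

list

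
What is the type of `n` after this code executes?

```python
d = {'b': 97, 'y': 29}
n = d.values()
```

.values() returns a dict_values view object

dict_values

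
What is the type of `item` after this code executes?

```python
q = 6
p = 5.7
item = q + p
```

int + float returns float (6 + 5.7 = 11.7)

float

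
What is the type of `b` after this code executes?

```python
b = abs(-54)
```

abs() of int returns int

int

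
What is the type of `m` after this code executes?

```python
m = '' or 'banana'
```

'or' returns first truthy value ('banana', which is str)

str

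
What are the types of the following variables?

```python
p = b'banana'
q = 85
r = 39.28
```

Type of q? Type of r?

q is int; r is float

int, float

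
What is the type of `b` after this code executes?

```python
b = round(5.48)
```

round() with no ndigits arg returns int

int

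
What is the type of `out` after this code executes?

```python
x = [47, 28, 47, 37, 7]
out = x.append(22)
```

list.append() returns None (mutates in place)

NoneType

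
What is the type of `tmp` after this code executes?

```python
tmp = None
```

None has type NoneType

NoneType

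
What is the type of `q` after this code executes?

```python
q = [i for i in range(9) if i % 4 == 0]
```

A list comprehension [...] produces a list

list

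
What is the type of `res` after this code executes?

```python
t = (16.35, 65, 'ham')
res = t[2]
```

Index 2 of tuple is 'ham' which is str

str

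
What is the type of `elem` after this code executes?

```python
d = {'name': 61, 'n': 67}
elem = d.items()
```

dict.items() returns a dict_items view

dict_items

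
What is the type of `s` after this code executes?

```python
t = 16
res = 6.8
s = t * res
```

int * float returns float (16 * 6.8 = 108.8)

float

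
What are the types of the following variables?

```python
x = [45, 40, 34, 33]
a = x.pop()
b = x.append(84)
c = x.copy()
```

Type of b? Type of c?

list.append() returns None; list.copy() returns list

NoneType, list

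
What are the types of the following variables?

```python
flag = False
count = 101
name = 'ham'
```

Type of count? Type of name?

count is int; name is str

int, str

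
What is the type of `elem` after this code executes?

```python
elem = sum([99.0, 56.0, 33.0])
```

sum() of floats returns float

float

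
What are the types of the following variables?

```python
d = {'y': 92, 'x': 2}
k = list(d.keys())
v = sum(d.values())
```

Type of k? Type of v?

list(...) returns list; sum of int values returns int

list, int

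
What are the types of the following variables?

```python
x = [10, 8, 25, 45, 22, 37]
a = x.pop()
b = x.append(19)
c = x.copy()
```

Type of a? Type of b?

list.pop() returns the element (int); list.append() returns None

int, NoneType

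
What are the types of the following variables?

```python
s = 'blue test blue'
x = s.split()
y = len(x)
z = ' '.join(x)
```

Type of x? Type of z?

str.split() returns list; str.join() returns str

list, str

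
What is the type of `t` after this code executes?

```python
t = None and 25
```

'and' returns first falsy value (None)

NoneType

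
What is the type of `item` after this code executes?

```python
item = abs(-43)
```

abs() of int returns int

int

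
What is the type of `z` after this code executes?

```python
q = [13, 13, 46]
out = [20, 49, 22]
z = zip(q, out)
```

zip() returns a zip iterator object

zip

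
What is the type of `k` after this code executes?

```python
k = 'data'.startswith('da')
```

str.startswith() returns bool

bool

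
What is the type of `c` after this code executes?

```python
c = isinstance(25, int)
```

isinstance() returns bool

bool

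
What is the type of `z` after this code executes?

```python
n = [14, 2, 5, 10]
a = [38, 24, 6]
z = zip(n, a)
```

zip() returns a zip iterator object

zip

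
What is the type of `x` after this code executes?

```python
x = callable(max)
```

callable() returns bool

bool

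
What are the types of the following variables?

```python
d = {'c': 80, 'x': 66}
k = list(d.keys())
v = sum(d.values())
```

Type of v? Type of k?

sum of int values returns int; list(...) returns list

int, list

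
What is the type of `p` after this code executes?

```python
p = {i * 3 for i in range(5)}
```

A set comprehension {expr for x in iterable} produces a set

set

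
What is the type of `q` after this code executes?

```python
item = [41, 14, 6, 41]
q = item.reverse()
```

list.reverse() returns None

NoneType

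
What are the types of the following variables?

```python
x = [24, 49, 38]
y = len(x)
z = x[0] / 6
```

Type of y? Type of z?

len() returns int; int / int returns float

int, float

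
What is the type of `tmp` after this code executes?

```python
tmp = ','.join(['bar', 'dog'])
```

str.join() returns str

str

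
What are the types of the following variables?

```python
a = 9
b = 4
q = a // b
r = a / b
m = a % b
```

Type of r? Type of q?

int / int returns float; int // int returns int

float, int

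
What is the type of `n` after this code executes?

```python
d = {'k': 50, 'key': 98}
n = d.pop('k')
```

dict.pop() returns the value (int)

int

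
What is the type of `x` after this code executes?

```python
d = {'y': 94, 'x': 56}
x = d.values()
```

.values() returns a dict_values view object

dict_values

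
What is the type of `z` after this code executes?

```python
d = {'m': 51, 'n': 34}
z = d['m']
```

Accessing dict[str, int] with key 'm' returns int value 51

int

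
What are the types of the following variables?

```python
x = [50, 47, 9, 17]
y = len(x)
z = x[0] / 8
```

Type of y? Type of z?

len() returns int; int / int returns float

int, float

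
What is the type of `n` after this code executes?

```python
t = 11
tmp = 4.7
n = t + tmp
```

int + float returns float (11 + 4.7 = 15.7)

float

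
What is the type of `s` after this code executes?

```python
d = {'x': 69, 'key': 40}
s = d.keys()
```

.keys() returns a dict_keys view object

dict_keys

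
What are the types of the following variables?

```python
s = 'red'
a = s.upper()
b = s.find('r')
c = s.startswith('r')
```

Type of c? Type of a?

str.startswith() returns bool; str.upper() returns str

bool, str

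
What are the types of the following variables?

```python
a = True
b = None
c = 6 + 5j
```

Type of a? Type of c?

a is bool; c is complex

bool, complex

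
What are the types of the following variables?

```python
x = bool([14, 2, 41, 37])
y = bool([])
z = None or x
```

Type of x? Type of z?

bool() returns bool; None or <bool> returns the bool

bool, bool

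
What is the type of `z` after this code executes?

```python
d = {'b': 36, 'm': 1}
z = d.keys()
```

.keys() returns a dict_keys view object

dict_keys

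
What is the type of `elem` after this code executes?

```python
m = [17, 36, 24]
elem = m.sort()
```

list.sort() returns None (sorts in place)

NoneType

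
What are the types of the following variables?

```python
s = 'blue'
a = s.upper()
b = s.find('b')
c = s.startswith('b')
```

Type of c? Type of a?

str.startswith() returns bool; str.upper() returns str

bool, str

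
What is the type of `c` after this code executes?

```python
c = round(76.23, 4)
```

round() with ndigits arg returns float

float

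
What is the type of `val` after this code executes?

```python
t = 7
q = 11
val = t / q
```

int / int always returns float in Python 3 (7 / 11 = 0.636364)

float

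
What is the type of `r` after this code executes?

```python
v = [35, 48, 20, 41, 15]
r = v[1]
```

Indexing a list of ints returns int (v[1] = 48)

int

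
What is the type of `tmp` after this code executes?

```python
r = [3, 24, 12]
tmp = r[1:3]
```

Slicing a list always returns a list

list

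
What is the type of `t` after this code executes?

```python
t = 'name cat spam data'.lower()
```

str.lower() returns str

str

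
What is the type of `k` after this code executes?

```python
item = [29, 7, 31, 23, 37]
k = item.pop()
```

list.pop() returns the popped element (int here)

int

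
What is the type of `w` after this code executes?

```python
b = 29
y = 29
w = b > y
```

Comparison operators return bool

bool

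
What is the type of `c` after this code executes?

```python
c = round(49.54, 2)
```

round() with ndigits arg returns float

float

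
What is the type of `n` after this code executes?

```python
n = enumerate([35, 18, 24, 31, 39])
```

enumerate() returns an enumerate iterator object

enumerate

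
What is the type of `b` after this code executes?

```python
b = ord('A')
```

ord() returns int (Unicode code point)

int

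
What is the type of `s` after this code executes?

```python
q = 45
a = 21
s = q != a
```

Comparison operators return bool

bool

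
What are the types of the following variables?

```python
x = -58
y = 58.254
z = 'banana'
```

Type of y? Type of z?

y is float; z is str

float, str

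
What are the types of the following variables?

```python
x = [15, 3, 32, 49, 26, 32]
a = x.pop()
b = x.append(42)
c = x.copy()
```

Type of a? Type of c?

list.pop() returns the element (int); list.copy() returns list

int, list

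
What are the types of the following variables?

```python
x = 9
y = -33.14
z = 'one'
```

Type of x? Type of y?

x is int; y is float

int, float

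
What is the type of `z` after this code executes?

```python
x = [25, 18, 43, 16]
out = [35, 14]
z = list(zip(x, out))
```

list(zip(...)) returns a list of tuples

list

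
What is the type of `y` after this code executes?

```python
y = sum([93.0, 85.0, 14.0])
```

sum() of floats returns float

float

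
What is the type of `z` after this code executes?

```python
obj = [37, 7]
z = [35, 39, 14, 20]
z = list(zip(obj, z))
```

list(zip(...)) returns a list of tuples

list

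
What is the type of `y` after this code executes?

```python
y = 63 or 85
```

'or' returns the first truthy value (63, which is int)

int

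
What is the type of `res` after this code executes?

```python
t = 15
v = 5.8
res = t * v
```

int * float returns float (15 * 5.8 = 87.0)

float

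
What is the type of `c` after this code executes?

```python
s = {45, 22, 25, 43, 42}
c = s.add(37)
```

set.add() returns None (mutates in place)

NoneType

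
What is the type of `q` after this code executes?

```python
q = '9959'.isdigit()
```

str.isdigit() returns bool

bool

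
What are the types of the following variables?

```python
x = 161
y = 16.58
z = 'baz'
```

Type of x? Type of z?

x is int; z is str

int, str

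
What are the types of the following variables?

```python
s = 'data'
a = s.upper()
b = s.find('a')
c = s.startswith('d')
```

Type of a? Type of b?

str.upper() returns str; str.find() returns int

str, int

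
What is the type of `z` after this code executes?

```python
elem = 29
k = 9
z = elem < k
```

Comparison operators return bool

bool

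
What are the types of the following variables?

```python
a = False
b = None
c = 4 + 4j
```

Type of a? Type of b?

a is bool; b is NoneType

bool, NoneType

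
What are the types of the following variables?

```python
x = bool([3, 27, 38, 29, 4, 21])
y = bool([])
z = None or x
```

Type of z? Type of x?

None or <bool> returns the bool; bool() returns bool

bool, bool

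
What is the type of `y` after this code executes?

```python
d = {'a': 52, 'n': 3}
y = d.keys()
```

.keys() returns a dict_keys view object

dict_keys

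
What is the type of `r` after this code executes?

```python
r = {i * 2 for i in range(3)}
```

A set comprehension {expr for x in iterable} produces a set

set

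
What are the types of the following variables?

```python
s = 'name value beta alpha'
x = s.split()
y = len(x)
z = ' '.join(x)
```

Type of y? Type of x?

len() returns int; str.split() returns list

int, list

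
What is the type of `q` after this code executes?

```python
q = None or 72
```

'or' with None returns the other value (72, int)

int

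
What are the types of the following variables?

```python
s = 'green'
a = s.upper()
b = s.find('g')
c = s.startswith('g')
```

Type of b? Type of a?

str.find() returns int; str.upper() returns str

int, str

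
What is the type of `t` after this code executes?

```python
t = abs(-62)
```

abs() of int returns int

int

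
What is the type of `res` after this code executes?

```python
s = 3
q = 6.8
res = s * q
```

int * float returns float (3 * 6.8 = 20.4)

float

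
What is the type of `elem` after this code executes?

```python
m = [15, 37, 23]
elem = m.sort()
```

list.sort() returns None (sorts in place)

NoneType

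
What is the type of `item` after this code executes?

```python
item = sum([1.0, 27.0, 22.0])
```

sum() of floats returns float

float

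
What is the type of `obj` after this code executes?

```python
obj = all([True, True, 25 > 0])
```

all() returns bool

bool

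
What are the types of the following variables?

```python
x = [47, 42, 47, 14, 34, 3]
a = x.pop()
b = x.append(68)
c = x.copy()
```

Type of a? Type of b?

list.pop() returns the element (int); list.append() returns None

int, NoneType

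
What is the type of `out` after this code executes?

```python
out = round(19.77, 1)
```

round() with ndigits arg returns float

float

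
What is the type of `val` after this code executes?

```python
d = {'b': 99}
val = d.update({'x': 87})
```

dict.update() returns None

NoneType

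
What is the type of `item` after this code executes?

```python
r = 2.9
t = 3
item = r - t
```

float - int returns float (2.9 - 3 = -0.1)

float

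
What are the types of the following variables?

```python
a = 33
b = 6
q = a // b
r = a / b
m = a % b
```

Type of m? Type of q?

int % int returns int; int // int returns int

int, int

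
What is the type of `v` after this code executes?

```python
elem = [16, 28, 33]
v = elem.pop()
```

list.pop() returns the popped element (int here)

int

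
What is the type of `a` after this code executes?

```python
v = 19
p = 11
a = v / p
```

int / int always returns float in Python 3 (19 / 11 = 1.72727)

float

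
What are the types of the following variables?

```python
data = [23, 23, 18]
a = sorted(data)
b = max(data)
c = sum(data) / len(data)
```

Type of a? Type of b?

sorted() returns list; max of ints returns int

list, int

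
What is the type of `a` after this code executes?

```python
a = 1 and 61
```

'and' returns the last value when all truthy (61, which is int)

int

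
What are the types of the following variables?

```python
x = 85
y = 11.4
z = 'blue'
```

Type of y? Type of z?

y is float; z is str

float, str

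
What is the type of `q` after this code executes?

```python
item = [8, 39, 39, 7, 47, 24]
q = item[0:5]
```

Slicing a list always returns a list

list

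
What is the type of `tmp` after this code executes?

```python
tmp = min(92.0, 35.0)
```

min() of floats returns float

float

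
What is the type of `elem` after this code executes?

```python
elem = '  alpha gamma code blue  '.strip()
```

str.strip() returns str

str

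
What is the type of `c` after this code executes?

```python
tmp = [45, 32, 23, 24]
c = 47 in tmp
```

'in' operator returns bool

bool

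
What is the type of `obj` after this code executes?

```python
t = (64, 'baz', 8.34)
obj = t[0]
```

Index 0 of tuple is 64 which is int

int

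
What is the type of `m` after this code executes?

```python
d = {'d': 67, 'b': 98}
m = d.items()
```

dict.items() returns a dict_items view

dict_items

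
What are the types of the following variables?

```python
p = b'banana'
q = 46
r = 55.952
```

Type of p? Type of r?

p is bytes; r is float

bytes, float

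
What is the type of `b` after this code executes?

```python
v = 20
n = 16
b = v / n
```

int / int always returns float in Python 3 (20 / 16 = 1.25)

float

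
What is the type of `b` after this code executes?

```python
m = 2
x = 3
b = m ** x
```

int ** positive int returns int (2 ** 3 = 8)

int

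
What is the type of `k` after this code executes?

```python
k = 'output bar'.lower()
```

str.lower() returns str

str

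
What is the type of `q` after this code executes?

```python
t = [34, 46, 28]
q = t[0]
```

Indexing a list of ints returns int (t[0] = 34)

int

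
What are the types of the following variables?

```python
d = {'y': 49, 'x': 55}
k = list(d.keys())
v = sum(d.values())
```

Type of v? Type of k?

sum of int values returns int; list(...) returns list

int, list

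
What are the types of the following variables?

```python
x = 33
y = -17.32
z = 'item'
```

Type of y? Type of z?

y is float; z is str

float, str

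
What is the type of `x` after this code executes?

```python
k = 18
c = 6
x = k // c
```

int // int returns int (18 // 6 = 3)

int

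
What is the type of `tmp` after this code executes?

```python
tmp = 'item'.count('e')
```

str.count() returns int

int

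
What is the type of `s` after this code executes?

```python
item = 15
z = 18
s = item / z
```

int / int always returns float in Python 3 (15 / 18 = 0.833333)

float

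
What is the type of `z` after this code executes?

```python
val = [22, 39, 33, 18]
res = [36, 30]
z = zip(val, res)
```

zip() returns a zip iterator object

zip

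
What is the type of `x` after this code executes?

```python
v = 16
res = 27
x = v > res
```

Comparison operators return bool

bool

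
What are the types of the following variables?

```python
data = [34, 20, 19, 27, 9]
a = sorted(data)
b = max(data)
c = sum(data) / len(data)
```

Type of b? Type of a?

max of ints returns int; sorted() returns list

int, list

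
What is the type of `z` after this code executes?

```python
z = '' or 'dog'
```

'or' returns first truthy value ('dog', which is str)

str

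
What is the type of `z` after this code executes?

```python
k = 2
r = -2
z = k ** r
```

int ** negative int returns float

float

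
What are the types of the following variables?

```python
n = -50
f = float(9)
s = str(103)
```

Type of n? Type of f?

n is int; f is float

int, float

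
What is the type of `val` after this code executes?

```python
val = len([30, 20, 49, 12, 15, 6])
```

len() always returns int

int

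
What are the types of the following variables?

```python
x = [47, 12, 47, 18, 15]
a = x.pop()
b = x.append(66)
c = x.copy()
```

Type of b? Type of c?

list.append() returns None; list.copy() returns list

NoneType, list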